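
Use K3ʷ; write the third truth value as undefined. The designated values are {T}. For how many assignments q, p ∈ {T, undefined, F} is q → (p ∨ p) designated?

Designated under: (q=T, p=T); (q=F, p=T); (q=F, p=F).

3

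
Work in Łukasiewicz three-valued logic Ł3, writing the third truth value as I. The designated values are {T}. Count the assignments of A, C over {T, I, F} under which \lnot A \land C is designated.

1

Designated under: (A=F, C=T).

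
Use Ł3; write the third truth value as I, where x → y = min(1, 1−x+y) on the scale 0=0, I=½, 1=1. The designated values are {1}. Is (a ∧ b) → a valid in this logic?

Yes

Every assignment of a, b over {1, I, 0} gives a value in {1}.
In particular, with a=I, b=I: (a ∧ b) → a = 1.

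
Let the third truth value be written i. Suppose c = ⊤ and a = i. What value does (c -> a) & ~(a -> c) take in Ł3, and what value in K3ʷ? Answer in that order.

⊥; i

In Ł3: c -> a = ⊤ -> i = i  [min(1, 1−1+½)]
a -> c = i -> ⊤ = ⊤
~(a -> c) = ~⊤ = ⊥
(c -> a) & ~(a -> c) = i & ⊥ = ⊥
In K3ʷ: c -> a = ⊤ -> i = i  [any arg is the third value ⇒ result is the third value]
a -> c = i -> ⊤ = i
~(a -> c) = ~i = i
(c -> a) & ~(a -> c) = i & i = i
They differ because Ł3 and K3ʷ treat i differently under the binary connectives.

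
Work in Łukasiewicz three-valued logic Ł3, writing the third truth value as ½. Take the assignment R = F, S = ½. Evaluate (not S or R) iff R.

½

not S = not ½ = ½
not S or R = ½ or F = ½
(not S or R) iff R = ½ iff F = ½  [1 − |½−0|]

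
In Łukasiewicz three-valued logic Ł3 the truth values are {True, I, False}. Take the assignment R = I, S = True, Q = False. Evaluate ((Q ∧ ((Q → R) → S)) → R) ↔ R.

Q → R = False → I = True  [min(1, 1−0+½)]
(Q → R) → S = True → True = True
Q ∧ ((Q → R) → S) = False ∧ True = False
(Q ∧ ((Q → R) → S)) → R = False → I = True
((Q ∧ ((Q → R) → S)) → R) ↔ R = True ↔ I = I

I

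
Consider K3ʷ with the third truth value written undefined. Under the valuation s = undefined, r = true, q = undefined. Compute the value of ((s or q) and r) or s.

undefined

s or q = undefined or undefined = undefined
(s or q) and r = undefined and true = undefined
((s or q) and r) or s = undefined or undefined = undefined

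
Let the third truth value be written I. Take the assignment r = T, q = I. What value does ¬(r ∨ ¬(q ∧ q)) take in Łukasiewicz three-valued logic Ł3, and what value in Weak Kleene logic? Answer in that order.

In Łukasiewicz three-valued logic Ł3: q ∧ q = I ∧ I = I
¬(q ∧ q) = ¬I = I
r ∨ ¬(q ∧ q) = T ∨ I = T
¬(r ∨ ¬(q ∧ q)) = ¬T = F
In Weak Kleene logic: q ∧ q = I ∧ I = I
¬(q ∧ q) = ¬I = I
r ∨ ¬(q ∧ q) = T ∨ I = I
¬(r ∨ ¬(q ∧ q)) = ¬I = I
They differ because Łukasiewicz three-valued logic Ł3 and Weak Kleene logic treat I differently under the binary connectives.

F; I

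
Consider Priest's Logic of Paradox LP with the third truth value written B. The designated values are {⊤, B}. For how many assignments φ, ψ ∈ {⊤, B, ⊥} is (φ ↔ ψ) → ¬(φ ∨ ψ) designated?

Of the 9 assignments, 8 give a value in {⊤, B}.

8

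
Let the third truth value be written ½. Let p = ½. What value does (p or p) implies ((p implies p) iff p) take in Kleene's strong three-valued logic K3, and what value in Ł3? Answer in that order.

In Kleene's strong three-valued logic K3: p or p = ½ or ½ = ½
p implies p = ½ implies ½ = ½  [not ½ or ½]
(p implies p) iff p = ½ iff ½ = ½
(p or p) implies ((p implies p) iff p) = ½ implies ½ = ½
In Ł3: p or p = ½ or ½ = ½
p implies p = ½ implies ½ = 1  [min(1, 1−½+½)]
(p implies p) iff p = 1 iff ½ = ½
(p or p) implies ((p implies p) iff p) = ½ implies ½ = 1
They differ because Kleene's strong three-valued logic K3 and Ł3 treat ½ differently under implication.

½; 1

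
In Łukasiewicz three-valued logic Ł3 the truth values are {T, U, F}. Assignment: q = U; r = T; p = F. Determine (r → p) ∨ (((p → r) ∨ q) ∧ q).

U

r → p = T → F = F
p → r = F → T = T
(p → r) ∨ q = T ∨ U = T
((p → r) ∨ q) ∧ q = T ∧ U = U
(r → p) ∨ (((p → r) ∨ q) ∧ q) = F ∨ U = U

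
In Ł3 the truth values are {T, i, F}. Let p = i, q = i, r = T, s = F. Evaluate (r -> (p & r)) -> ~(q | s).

T

p & r = i & T = i
r -> (p & r) = T -> i = i  [min(1, 1−1+½)]
q | s = i | F = i
~(q | s) = ~i = i
(r -> (p & r)) -> ~(q | s) = i -> i = T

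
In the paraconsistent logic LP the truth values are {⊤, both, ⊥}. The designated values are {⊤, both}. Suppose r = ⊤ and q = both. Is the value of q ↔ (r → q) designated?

Yes

r → q = ⊤ → both = both
q ↔ (r → q) = both ↔ both = both
both ∈ {⊤, both}.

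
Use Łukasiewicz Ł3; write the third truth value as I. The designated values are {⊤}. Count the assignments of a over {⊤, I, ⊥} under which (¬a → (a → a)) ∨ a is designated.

a=⊤: ⊤ ✓
a=I: ⊤ ✓
a=⊥: ⊤ ✓

3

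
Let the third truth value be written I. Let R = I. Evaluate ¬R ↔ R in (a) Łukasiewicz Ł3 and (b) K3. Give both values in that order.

1; I

In Łukasiewicz Ł3: ¬R = ¬I = I
¬R ↔ R = I ↔ I = 1
In K3: ¬R = ¬I = I
¬R ↔ R = I ↔ I = I
They differ because Łukasiewicz Ł3 and K3 treat I differently under implication.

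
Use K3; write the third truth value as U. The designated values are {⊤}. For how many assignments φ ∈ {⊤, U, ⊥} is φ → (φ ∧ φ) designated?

2

φ=⊤: ⊤ ✓
φ=U: U ·
φ=⊥: ⊤ ✓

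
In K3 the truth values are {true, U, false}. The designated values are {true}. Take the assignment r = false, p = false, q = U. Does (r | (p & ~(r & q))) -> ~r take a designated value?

Yes

r & q = false & U = false
~(r & q) = ~false = true
p & ~(r & q) = false & true = false
r | (p & ~(r & q)) = false | false = false
~r = ~false = true
(r | (p & ~(r & q))) -> ~r = false -> true = true
true ∈ {true}.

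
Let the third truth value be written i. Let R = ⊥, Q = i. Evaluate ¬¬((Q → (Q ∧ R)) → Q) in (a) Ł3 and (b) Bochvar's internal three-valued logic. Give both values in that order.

In Ł3: Q ∧ R = i ∧ ⊥ = ⊥
Q → (Q ∧ R) = i → ⊥ = i  [min(1, 1−½+0)]
(Q → (Q ∧ R)) → Q = i → i = ⊤
¬((Q → (Q ∧ R)) → Q) = ¬⊤ = ⊥
¬¬((Q → (Q ∧ R)) → Q) = ¬⊥ = ⊤
In Bochvar's internal three-valued logic: Q ∧ R = i ∧ ⊥ = i
Q → (Q ∧ R) = i → i = i  [any arg is the third value ⇒ result is the third value]
(Q → (Q ∧ R)) → Q = i → i = i
¬((Q → (Q ∧ R)) → Q) = ¬i = i
¬¬((Q → (Q ∧ R)) → Q) = ¬i = i
They differ because Ł3 and Bochvar's internal three-valued logic treat i differently under the binary connectives.

⊤; i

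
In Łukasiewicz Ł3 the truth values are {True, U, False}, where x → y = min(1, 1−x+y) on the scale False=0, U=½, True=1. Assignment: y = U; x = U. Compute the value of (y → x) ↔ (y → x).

True

y → x = U → U = True  [min(1, 1−½+½)]
y → x = U → U = True
(y → x) ↔ (y → x) = True ↔ True = True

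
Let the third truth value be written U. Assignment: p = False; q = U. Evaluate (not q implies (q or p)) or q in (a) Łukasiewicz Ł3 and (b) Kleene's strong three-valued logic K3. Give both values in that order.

In Łukasiewicz Ł3: not q = not U = U
q or p = U or False = U
not q implies (q or p) = U implies U = True  [min(1, 1−½+½)]
(not q implies (q or p)) or q = True or U = True
In Kleene's strong three-valued logic K3: not q = not U = U
q or p = U or False = U
not q implies (q or p) = U implies U = U  [not U or U]
(not q implies (q or p)) or q = U or U = U
They differ because Łukasiewicz Ł3 and Kleene's strong three-valued logic K3 treat U differently under implication.

True; U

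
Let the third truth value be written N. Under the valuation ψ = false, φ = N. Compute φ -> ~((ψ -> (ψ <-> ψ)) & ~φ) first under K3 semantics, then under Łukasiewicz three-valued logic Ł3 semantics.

N; true

In K3: ψ <-> ψ = false <-> false = true
ψ -> (ψ <-> ψ) = false -> true = true
~φ = ~N = N
(ψ -> (ψ <-> ψ)) & ~φ = true & N = N
~((ψ -> (ψ <-> ψ)) & ~φ) = ~N = N
φ -> ~((ψ -> (ψ <-> ψ)) & ~φ) = N -> N = N  [~N | N]
In Łukasiewicz three-valued logic Ł3: ψ <-> ψ = false <-> false = true
ψ -> (ψ <-> ψ) = false -> true = true
~φ = ~N = N
(ψ -> (ψ <-> ψ)) & ~φ = true & N = N
~((ψ -> (ψ <-> ψ)) & ~φ) = ~N = N
φ -> ~((ψ -> (ψ <-> ψ)) & ~φ) = N -> N = true
They differ because K3 and Łukasiewicz three-valued logic Ł3 treat N differently under implication.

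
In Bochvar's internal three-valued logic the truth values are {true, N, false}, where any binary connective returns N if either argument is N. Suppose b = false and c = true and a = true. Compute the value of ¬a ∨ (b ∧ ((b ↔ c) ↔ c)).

false

¬a = ¬true = false
b ↔ c = false ↔ true = false
(b ↔ c) ↔ c = false ↔ true = false
b ∧ ((b ↔ c) ↔ c) = false ∧ false = false
¬a ∨ (b ∧ ((b ↔ c) ↔ c)) = false ∨ false = false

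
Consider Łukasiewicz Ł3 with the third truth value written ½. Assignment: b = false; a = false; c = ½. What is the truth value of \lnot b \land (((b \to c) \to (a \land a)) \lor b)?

false

\lnot b = \lnot false = true
b \to c = false \to ½ = true  [min(1, 1−0+½)]
a \land a = false \land false = false
(b \to c) \to (a \land a) = true \to false = false
((b \to c) \to (a \land a)) \lor b = false \lor false = false
\lnot b \land (((b \to c) \to (a \land a)) \lor b) = true \land false = false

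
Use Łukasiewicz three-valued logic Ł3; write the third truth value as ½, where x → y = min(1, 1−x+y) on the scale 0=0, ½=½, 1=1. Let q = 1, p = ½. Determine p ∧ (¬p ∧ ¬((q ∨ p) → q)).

¬p = ¬½ = ½
q ∨ p = 1 ∨ ½ = 1
(q ∨ p) → q = 1 → 1 = 1
¬((q ∨ p) → q) = ¬1 = 0
¬p ∧ ¬((q ∨ p) → q) = ½ ∧ 0 = 0
p ∧ (¬p ∧ ¬((q ∨ p) → q)) = ½ ∧ 0 = 0

0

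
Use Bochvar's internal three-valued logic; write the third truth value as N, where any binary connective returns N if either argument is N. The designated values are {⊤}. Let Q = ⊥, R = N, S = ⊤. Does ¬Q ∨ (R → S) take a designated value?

¬Q = ¬⊥ = ⊤
R → S = N → ⊤ = N  [any arg is the third value ⇒ result is the third value]
¬Q ∨ (R → S) = ⊤ ∨ N = N
N ∉ {⊤}.

No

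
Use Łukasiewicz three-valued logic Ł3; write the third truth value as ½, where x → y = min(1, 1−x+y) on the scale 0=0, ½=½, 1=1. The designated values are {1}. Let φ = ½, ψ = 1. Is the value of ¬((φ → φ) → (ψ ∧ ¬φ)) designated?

No

φ → φ = ½ → ½ = 1  [min(1, 1−½+½)]
¬φ = ¬½ = ½
ψ ∧ ¬φ = 1 ∧ ½ = ½
(φ → φ) → (ψ ∧ ¬φ) = 1 → ½ = ½
¬((φ → φ) → (ψ ∧ ¬φ)) = ¬½ = ½
½ ∉ {1}.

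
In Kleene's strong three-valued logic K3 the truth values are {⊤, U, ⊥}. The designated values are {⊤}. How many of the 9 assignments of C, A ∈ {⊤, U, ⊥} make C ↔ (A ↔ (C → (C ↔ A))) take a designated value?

3

Designated under: (C=⊤, A=⊤); (C=⊤, A=⊥); (C=⊥, A=⊥).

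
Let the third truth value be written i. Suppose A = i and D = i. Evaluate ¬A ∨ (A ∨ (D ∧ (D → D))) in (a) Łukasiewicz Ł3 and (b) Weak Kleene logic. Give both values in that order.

In Łukasiewicz Ł3: ¬A = ¬i = i
D → D = i → i = ⊤  [min(1, 1−½+½)]
D ∧ (D → D) = i ∧ ⊤ = i
A ∨ (D ∧ (D → D)) = i ∨ i = i
¬A ∨ (A ∨ (D ∧ (D → D))) = i ∨ i = i
In Weak Kleene logic: ¬A = ¬i = i
D → D = i → i = i
D ∧ (D → D) = i ∧ i = i
A ∨ (D ∧ (D → D)) = i ∨ i = i
¬A ∨ (A ∨ (D ∧ (D → D))) = i ∨ i = i

i; i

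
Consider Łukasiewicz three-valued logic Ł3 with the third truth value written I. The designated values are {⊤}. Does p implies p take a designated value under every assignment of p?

Every assignment of p over {⊤, I, ⊥} gives a value in {⊤}.
In particular, with p=I: p implies p = ⊤.

Yes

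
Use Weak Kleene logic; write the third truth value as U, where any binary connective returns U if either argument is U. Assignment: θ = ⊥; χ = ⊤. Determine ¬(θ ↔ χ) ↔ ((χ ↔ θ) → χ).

⊤

θ ↔ χ = ⊥ ↔ ⊤ = ⊥
¬(θ ↔ χ) = ¬⊥ = ⊤
χ ↔ θ = ⊤ ↔ ⊥ = ⊥
(χ ↔ θ) → χ = ⊥ → ⊤ = ⊤
¬(θ ↔ χ) ↔ ((χ ↔ θ) → χ) = ⊤ ↔ ⊤ = ⊤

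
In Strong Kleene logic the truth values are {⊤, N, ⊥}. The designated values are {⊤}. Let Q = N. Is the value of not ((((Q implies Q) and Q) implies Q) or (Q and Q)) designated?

No

Q implies Q = N implies N = N  [not N or N]
(Q implies Q) and Q = N and N = N
((Q implies Q) and Q) implies Q = N implies N = N
Q and Q = N and N = N
(((Q implies Q) and Q) implies Q) or (Q and Q) = N or N = N
not ((((Q implies Q) and Q) implies Q) or (Q and Q)) = not N = N
N ∉ {⊤}.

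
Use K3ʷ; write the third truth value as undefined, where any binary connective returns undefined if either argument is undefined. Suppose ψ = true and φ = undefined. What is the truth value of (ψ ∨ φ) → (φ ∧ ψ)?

undefined

ψ ∨ φ = true ∨ undefined = undefined
φ ∧ ψ = undefined ∧ true = undefined
(ψ ∨ φ) → (φ ∧ ψ) = undefined → undefined = undefined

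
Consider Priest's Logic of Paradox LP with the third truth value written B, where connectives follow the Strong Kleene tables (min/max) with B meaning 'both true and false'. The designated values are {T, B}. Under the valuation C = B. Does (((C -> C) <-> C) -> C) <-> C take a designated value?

Yes

C -> C = B -> B = B
(C -> C) <-> C = B <-> B = B
((C -> C) <-> C) -> C = B -> B = B
(((C -> C) <-> C) -> C) <-> C = B <-> B = B
B ∈ {T, B}.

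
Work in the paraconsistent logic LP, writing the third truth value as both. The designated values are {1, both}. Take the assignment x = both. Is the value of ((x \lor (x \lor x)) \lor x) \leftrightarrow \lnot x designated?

x \lor x = both \lor both = both
x \lor (x \lor x) = both \lor both = both
(x \lor (x \lor x)) \lor x = both \lor both = both
\lnot x = \lnot both = both
((x \lor (x \lor x)) \lor x) \leftrightarrow \lnot x = both \leftrightarrow both = both
both ∈ {1, both}.

Yes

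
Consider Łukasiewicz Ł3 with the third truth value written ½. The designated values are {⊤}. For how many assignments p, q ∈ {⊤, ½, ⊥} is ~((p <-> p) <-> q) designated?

Designated under: (p=⊤, q=⊥); (p=½, q=⊥); (p=⊥, q=⊥).

3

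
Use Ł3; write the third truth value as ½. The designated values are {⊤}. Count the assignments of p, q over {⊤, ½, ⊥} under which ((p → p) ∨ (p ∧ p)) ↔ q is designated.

3

Designated under: (p=⊤, q=⊤); (p=½, q=⊤); (p=⊥, q=⊤).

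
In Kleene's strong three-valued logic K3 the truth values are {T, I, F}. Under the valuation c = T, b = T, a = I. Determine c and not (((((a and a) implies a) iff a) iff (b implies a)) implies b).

a and a = I and I = I
(a and a) implies a = I implies I = I
((a and a) implies a) iff a = I iff I = I
b implies a = T implies I = I
(((a and a) implies a) iff a) iff (b implies a) = I iff I = I
((((a and a) implies a) iff a) iff (b implies a)) implies b = I implies T = T
not (((((a and a) implies a) iff a) iff (b implies a)) implies b) = not T = F
c and not (((((a and a) implies a) iff a) iff (b implies a)) implies b) = T and F = F

F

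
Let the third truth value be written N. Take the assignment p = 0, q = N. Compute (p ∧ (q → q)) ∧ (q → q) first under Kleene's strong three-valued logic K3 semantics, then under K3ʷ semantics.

0; N

In Kleene's strong three-valued logic K3: q → q = N → N = N  [¬N ∨ N]
p ∧ (q → q) = 0 ∧ N = 0
q → q = N → N = N
(p ∧ (q → q)) ∧ (q → q) = 0 ∧ N = 0
In K3ʷ: q → q = N → N = N  [any arg is the third value ⇒ result is the third value]
p ∧ (q → q) = 0 ∧ N = N
q → q = N → N = N
(p ∧ (q → q)) ∧ (q → q) = N ∧ N = N
They differ because Kleene's strong three-valued logic K3 and K3ʷ treat N differently under the binary connectives.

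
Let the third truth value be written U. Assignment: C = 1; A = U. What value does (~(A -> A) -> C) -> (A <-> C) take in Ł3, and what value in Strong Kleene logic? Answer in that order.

In Ł3: A -> A = U -> U = 1  [min(1, 1−½+½)]
~(A -> A) = ~1 = 0
~(A -> A) -> C = 0 -> 1 = 1
A <-> C = U <-> 1 = U
(~(A -> A) -> C) -> (A <-> C) = 1 -> U = U
In Strong Kleene logic: A -> A = U -> U = U
~(A -> A) = ~U = U
~(A -> A) -> C = U -> 1 = 1
A <-> C = U <-> 1 = U
(~(A -> A) -> C) -> (A <-> C) = 1 -> U = U

U; U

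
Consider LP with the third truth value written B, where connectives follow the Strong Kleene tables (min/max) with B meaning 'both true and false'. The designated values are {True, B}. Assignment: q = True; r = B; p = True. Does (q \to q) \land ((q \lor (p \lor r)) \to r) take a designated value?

q \to q = True \to True = True
p \lor r = True \lor B = True
q \lor (p \lor r) = True \lor True = True
(q \lor (p \lor r)) \to r = True \to B = B
(q \to q) \land ((q \lor (p \lor r)) \to r) = True \land B = B
B ∈ {True, B}.

Yes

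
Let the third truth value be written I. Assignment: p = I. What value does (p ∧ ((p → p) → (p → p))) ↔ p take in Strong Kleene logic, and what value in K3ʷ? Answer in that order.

I; I

In Strong Kleene logic: p → p = I → I = I  [¬I ∨ I]
p → p = I → I = I
(p → p) → (p → p) = I → I = I
p ∧ ((p → p) → (p → p)) = I ∧ I = I
(p ∧ ((p → p) → (p → p))) ↔ p = I ↔ I = I
In K3ʷ: p → p = I → I = I  [any arg is the third value ⇒ result is the third value]
p → p = I → I = I
(p → p) → (p → p) = I → I = I
p ∧ ((p → p) → (p → p)) = I ∧ I = I
(p ∧ ((p → p) → (p → p))) ↔ p = I ↔ I = I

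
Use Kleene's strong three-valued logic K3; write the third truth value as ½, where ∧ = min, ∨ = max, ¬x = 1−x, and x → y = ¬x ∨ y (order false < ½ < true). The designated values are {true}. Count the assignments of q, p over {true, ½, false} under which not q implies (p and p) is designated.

5

Of the 9 assignments, 5 give a value in {true}.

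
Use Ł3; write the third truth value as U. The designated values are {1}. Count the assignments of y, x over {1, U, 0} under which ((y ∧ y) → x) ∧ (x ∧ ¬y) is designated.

1

Designated under: (y=0, x=1).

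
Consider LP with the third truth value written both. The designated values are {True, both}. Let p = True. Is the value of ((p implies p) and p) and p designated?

p implies p = True implies True = True
(p implies p) and p = True and True = True
((p implies p) and p) and p = True and True = True
True ∈ {True, both}.

Yes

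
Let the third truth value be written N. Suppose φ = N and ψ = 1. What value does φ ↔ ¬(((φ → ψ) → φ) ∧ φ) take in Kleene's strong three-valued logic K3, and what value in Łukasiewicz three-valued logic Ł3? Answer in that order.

In Kleene's strong three-valued logic K3: φ → ψ = N → 1 = 1
(φ → ψ) → φ = 1 → N = N
((φ → ψ) → φ) ∧ φ = N ∧ N = N
¬(((φ → ψ) → φ) ∧ φ) = ¬N = N
φ ↔ ¬(((φ → ψ) → φ) ∧ φ) = N ↔ N = N
In Łukasiewicz three-valued logic Ł3: φ → ψ = N → 1 = 1  [min(1, 1−½+1)]
(φ → ψ) → φ = 1 → N = N
((φ → ψ) → φ) ∧ φ = N ∧ N = N
¬(((φ → ψ) → φ) ∧ φ) = ¬N = N
φ ↔ ¬(((φ → ψ) → φ) ∧ φ) = N ↔ N = 1
They differ because Kleene's strong three-valued logic K3 and Łukasiewicz three-valued logic Ł3 treat N differently under implication.

N; 1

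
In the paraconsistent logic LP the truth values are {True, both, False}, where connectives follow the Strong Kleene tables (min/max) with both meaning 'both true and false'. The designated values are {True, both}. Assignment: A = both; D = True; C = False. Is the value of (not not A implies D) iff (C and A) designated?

not A = not both = both
not not A = not both = both
not not A implies D = both implies True = True  [not both or True]
C and A = False and both = False
(not not A implies D) iff (C and A) = True iff False = False
False ∉ {True, both}.

No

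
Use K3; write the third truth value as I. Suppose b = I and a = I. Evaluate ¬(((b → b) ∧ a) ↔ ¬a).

I

b → b = I → I = I  [¬I ∨ I]
(b → b) ∧ a = I ∧ I = I
¬a = ¬I = I
((b → b) ∧ a) ↔ ¬a = I ↔ I = I
¬(((b → b) ∧ a) ↔ ¬a) = ¬I = I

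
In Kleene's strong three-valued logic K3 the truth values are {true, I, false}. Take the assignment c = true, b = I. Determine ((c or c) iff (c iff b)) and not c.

c or c = true or true = true
c iff b = true iff I = I
(c or c) iff (c iff b) = true iff I = I
not c = not true = false
((c or c) iff (c iff b)) and not c = I and false = false

false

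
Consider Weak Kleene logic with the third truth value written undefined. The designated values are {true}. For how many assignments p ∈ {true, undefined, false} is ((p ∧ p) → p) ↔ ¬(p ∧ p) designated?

1

p=true: false ·
p=undefined: undefined ·
p=false: true ✓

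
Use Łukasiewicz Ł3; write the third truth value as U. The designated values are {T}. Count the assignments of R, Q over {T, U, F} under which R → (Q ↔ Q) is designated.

Of the 9 assignments, 9 give a value in {T}.

9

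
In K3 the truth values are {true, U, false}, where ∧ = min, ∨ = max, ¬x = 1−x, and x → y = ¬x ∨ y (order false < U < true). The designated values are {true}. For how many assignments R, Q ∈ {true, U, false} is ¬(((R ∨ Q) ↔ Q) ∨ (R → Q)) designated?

Designated under: (R=true, Q=false).

1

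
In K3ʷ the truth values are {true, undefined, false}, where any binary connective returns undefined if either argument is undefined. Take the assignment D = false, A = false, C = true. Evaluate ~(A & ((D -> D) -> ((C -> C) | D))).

true

D -> D = false -> false = true
C -> C = true -> true = true
(C -> C) | D = true | false = true
(D -> D) -> ((C -> C) | D) = true -> true = true
A & ((D -> D) -> ((C -> C) | D)) = false & true = false
~(A & ((D -> D) -> ((C -> C) | D))) = ~false = true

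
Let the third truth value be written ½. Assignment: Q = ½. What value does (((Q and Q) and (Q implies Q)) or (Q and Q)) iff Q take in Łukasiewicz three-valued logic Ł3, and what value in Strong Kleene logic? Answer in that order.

In Łukasiewicz three-valued logic Ł3: Q and Q = ½ and ½ = ½
Q implies Q = ½ implies ½ = true  [min(1, 1−½+½)]
(Q and Q) and (Q implies Q) = ½ and true = ½
Q and Q = ½ and ½ = ½
((Q and Q) and (Q implies Q)) or (Q and Q) = ½ or ½ = ½
(((Q and Q) and (Q implies Q)) or (Q and Q)) iff Q = ½ iff ½ = true
In Strong Kleene logic: Q and Q = ½ and ½ = ½
Q implies Q = ½ implies ½ = ½
(Q and Q) and (Q implies Q) = ½ and ½ = ½
Q and Q = ½ and ½ = ½
((Q and Q) and (Q implies Q)) or (Q and Q) = ½ or ½ = ½
(((Q and Q) and (Q implies Q)) or (Q and Q)) iff Q = ½ iff ½ = ½
They differ because Łukasiewicz three-valued logic Ł3 and Strong Kleene logic treat ½ differently under implication.

true; ½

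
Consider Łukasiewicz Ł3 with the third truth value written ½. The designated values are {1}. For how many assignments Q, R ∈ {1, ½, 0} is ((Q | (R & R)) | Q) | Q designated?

Of the 9 assignments, 5 give a value in {1}.

5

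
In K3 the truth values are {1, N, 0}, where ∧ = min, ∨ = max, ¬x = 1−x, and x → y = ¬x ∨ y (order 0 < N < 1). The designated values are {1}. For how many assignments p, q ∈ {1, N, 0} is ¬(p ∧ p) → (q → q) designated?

7

Of the 9 assignments, 7 give a value in {1}.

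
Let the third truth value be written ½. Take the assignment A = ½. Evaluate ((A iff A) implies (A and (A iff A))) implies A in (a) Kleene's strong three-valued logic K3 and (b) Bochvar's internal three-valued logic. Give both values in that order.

½; ½

In Kleene's strong three-valued logic K3: A iff A = ½ iff ½ = ½
A iff A = ½ iff ½ = ½
A and (A iff A) = ½ and ½ = ½
(A iff A) implies (A and (A iff A)) = ½ implies ½ = ½  [not ½ or ½]
((A iff A) implies (A and (A iff A))) implies A = ½ implies ½ = ½
In Bochvar's internal three-valued logic: A iff A = ½ iff ½ = ½
A iff A = ½ iff ½ = ½
A and (A iff A) = ½ and ½ = ½
(A iff A) implies (A and (A iff A)) = ½ implies ½ = ½
((A iff A) implies (A and (A iff A))) implies A = ½ implies ½ = ½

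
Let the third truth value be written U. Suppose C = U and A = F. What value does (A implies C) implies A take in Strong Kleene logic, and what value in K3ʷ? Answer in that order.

In Strong Kleene logic: A implies C = F implies U = T  [not F or U]
(A implies C) implies A = T implies F = F
In K3ʷ: A implies C = F implies U = U  [any arg is the third value ⇒ result is the third value]
(A implies C) implies A = U implies F = U
They differ because Strong Kleene logic and K3ʷ treat U differently under the binary connectives.

F; U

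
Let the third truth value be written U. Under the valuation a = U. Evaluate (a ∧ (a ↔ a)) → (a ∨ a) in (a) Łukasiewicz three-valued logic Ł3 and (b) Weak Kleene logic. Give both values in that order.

In Łukasiewicz three-valued logic Ł3: a ↔ a = U ↔ U = True
a ∧ (a ↔ a) = U ∧ True = U
a ∨ a = U ∨ U = U
(a ∧ (a ↔ a)) → (a ∨ a) = U → U = True
In Weak Kleene logic: a ↔ a = U ↔ U = U
a ∧ (a ↔ a) = U ∧ U = U
a ∨ a = U ∨ U = U
(a ∧ (a ↔ a)) → (a ∨ a) = U → U = U  [any arg is the third value ⇒ result is the third value]
They differ because Łukasiewicz three-valued logic Ł3 and Weak Kleene logic treat U differently under the binary connectives.

True; U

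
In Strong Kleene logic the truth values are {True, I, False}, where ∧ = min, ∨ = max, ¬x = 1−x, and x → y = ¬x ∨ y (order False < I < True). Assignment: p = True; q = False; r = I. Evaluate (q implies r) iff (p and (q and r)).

False

q implies r = False implies I = True  [not False or I]
q and r = False and I = False
p and (q and r) = True and False = False
(q implies r) iff (p and (q and r)) = True iff False = False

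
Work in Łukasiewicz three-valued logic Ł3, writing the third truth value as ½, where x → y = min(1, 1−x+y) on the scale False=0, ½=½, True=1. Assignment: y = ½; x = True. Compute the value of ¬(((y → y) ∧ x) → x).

y → y = ½ → ½ = True
(y → y) ∧ x = True ∧ True = True
((y → y) ∧ x) → x = True → True = True
¬(((y → y) ∧ x) → x) = ¬True = False

False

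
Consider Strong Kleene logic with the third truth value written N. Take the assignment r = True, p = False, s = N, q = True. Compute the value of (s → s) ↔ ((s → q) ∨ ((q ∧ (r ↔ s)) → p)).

N

s → s = N → N = N  [¬N ∨ N]
s → q = N → True = True
r ↔ s = True ↔ N = N
q ∧ (r ↔ s) = True ∧ N = N
(q ∧ (r ↔ s)) → p = N → False = N
(s → q) ∨ ((q ∧ (r ↔ s)) → p) = True ∨ N = True
(s → s) ↔ ((s → q) ∨ ((q ∧ (r ↔ s)) → p)) = N ↔ True = N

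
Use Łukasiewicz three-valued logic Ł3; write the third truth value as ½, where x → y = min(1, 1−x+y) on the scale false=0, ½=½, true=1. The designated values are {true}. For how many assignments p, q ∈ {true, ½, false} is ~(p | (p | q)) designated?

Designated under: (p=false, q=false).

1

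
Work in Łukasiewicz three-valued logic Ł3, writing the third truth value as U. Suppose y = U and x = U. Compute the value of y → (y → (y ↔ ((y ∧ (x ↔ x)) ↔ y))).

1

x ↔ x = U ↔ U = 1  [1 − |½−½|]
y ∧ (x ↔ x) = U ∧ 1 = U
(y ∧ (x ↔ x)) ↔ y = U ↔ U = 1
y ↔ ((y ∧ (x ↔ x)) ↔ y) = U ↔ 1 = U
y → (y ↔ ((y ∧ (x ↔ x)) ↔ y)) = U → U = 1
y → (y → (y ↔ ((y ∧ (x ↔ x)) ↔ y))) = U → 1 = 1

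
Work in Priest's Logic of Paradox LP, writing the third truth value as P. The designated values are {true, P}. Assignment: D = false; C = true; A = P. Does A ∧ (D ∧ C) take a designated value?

No

D ∧ C = false ∧ true = false
A ∧ (D ∧ C) = P ∧ false = false
false ∉ {true, P}.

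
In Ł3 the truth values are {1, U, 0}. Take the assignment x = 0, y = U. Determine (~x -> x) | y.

~x = ~0 = 1
~x -> x = 1 -> 0 = 0
(~x -> x) | y = 0 | U = U

U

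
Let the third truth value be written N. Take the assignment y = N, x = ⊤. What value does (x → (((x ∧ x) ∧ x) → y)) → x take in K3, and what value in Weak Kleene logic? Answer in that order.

In K3: x ∧ x = ⊤ ∧ ⊤ = ⊤
(x ∧ x) ∧ x = ⊤ ∧ ⊤ = ⊤
((x ∧ x) ∧ x) → y = ⊤ → N = N
x → (((x ∧ x) ∧ x) → y) = ⊤ → N = N
(x → (((x ∧ x) ∧ x) → y)) → x = N → ⊤ = ⊤
In Weak Kleene logic: x ∧ x = ⊤ ∧ ⊤ = ⊤
(x ∧ x) ∧ x = ⊤ ∧ ⊤ = ⊤
((x ∧ x) ∧ x) → y = ⊤ → N = N  [any arg is the third value ⇒ result is the third value]
x → (((x ∧ x) ∧ x) → y) = ⊤ → N = N
(x → (((x ∧ x) ∧ x) → y)) → x = N → ⊤ = N
They differ because K3 and Weak Kleene logic treat N differently under the binary connectives.

⊤; N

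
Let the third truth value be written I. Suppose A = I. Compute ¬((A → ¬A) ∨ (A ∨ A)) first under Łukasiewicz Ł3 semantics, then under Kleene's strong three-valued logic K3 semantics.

False; I

In Łukasiewicz Ł3: ¬A = ¬I = I
A → ¬A = I → I = True  [min(1, 1−½+½)]
A ∨ A = I ∨ I = I
(A → ¬A) ∨ (A ∨ A) = True ∨ I = True
¬((A → ¬A) ∨ (A ∨ A)) = ¬True = False
In Kleene's strong three-valued logic K3: ¬A = ¬I = I
A → ¬A = I → I = I  [¬I ∨ I]
A ∨ A = I ∨ I = I
(A → ¬A) ∨ (A ∨ A) = I ∨ I = I
¬((A → ¬A) ∨ (A ∨ A)) = ¬I = I
They differ because Łukasiewicz Ł3 and Kleene's strong three-valued logic K3 treat I differently under implication.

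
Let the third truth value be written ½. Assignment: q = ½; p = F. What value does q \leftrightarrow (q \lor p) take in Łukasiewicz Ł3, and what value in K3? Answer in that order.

In Łukasiewicz Ł3: q \lor p = ½ \lor F = ½
q \leftrightarrow (q \lor p) = ½ \leftrightarrow ½ = T  [1 − |½−½|]
In K3: q \lor p = ½ \lor F = ½
q \leftrightarrow (q \lor p) = ½ \leftrightarrow ½ = ½
They differ because Łukasiewicz Ł3 and K3 treat ½ differently under implication.

T; ½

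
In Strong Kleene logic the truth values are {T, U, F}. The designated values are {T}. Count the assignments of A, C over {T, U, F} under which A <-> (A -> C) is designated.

Designated under: (A=T, C=T).

1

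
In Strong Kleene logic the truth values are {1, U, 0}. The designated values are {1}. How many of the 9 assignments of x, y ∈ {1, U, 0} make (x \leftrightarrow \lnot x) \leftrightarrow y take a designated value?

2

Designated under: (x=1, y=0); (x=0, y=0).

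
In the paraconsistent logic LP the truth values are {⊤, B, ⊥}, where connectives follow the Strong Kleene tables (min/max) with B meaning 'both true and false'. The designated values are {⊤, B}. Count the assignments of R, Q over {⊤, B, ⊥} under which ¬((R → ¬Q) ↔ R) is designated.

Of the 9 assignments, 8 give a value in {⊤, B}.

8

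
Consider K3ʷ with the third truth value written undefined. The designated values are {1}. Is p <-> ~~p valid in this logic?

No

Countermodel: p=undefined gives undefined, which is not designated.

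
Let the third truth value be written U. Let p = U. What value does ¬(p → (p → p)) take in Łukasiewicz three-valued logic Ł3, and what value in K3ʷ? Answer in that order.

0; U

In Łukasiewicz three-valued logic Ł3: p → p = U → U = 1
p → (p → p) = U → 1 = 1
¬(p → (p → p)) = ¬1 = 0
In K3ʷ: p → p = U → U = U  [any arg is the third value ⇒ result is the third value]
p → (p → p) = U → U = U
¬(p → (p → p)) = ¬U = U
They differ because Łukasiewicz three-valued logic Ł3 and K3ʷ treat U differently under the binary connectives.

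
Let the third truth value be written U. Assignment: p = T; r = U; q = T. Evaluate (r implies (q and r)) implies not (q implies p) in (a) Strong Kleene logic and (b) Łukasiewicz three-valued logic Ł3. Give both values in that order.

U; F

In Strong Kleene logic: q and r = T and U = U
r implies (q and r) = U implies U = U
q implies p = T implies T = T
not (q implies p) = not T = F
(r implies (q and r)) implies not (q implies p) = U implies F = U
In Łukasiewicz three-valued logic Ł3: q and r = T and U = U
r implies (q and r) = U implies U = T  [min(1, 1−½+½)]
q implies p = T implies T = T
not (q implies p) = not T = F
(r implies (q and r)) implies not (q implies p) = T implies F = F
They differ because Strong Kleene logic and Łukasiewicz three-valued logic Ł3 treat U differently under implication.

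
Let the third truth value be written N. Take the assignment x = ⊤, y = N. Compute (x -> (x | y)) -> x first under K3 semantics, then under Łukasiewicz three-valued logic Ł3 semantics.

⊤; ⊤

In K3: x | y = ⊤ | N = ⊤
x -> (x | y) = ⊤ -> ⊤ = ⊤
(x -> (x | y)) -> x = ⊤ -> ⊤ = ⊤
In Łukasiewicz three-valued logic Ł3: x | y = ⊤ | N = ⊤
x -> (x | y) = ⊤ -> ⊤ = ⊤
(x -> (x | y)) -> x = ⊤ -> ⊤ = ⊤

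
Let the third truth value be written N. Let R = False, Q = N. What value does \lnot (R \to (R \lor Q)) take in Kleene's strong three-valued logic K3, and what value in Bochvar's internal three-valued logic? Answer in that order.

In Kleene's strong three-valued logic K3: R \lor Q = False \lor N = N
R \to (R \lor Q) = False \to N = True
\lnot (R \to (R \lor Q)) = \lnot True = False
In Bochvar's internal three-valued logic: R \lor Q = False \lor N = N
R \to (R \lor Q) = False \to N = N  [any arg is the third value ⇒ result is the third value]
\lnot (R \to (R \lor Q)) = \lnot N = N
They differ because Kleene's strong three-valued logic K3 and Bochvar's internal three-valued logic treat N differently under the binary connectives.

False; N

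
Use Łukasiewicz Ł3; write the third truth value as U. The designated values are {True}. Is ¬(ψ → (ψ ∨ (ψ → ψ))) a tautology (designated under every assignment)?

No

Countermodel: ψ=True gives False, which is not designated.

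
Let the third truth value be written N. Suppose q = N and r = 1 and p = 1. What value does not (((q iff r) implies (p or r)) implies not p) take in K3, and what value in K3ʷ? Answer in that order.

In K3: q iff r = N iff 1 = N
p or r = 1 or 1 = 1
(q iff r) implies (p or r) = N implies 1 = 1  [not N or 1]
not p = not 1 = 0
((q iff r) implies (p or r)) implies not p = 1 implies 0 = 0
not (((q iff r) implies (p or r)) implies not p) = not 0 = 1
In K3ʷ: q iff r = N iff 1 = N
p or r = 1 or 1 = 1
(q iff r) implies (p or r) = N implies 1 = N  [any arg is the third value ⇒ result is the third value]
not p = not 1 = 0
((q iff r) implies (p or r)) implies not p = N implies 0 = N
not (((q iff r) implies (p or r)) implies not p) = not N = N
They differ because K3 and K3ʷ treat N differently under the binary connectives.

1; N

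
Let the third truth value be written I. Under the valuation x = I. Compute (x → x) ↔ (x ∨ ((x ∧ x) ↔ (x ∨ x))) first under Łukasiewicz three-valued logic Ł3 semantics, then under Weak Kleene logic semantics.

true; I

In Łukasiewicz three-valued logic Ł3: x → x = I → I = true  [min(1, 1−½+½)]
x ∧ x = I ∧ I = I
x ∨ x = I ∨ I = I
(x ∧ x) ↔ (x ∨ x) = I ↔ I = true
x ∨ ((x ∧ x) ↔ (x ∨ x)) = I ∨ true = true
(x → x) ↔ (x ∨ ((x ∧ x) ↔ (x ∨ x))) = true ↔ true = true
In Weak Kleene logic: x → x = I → I = I  [any arg is the third value ⇒ result is the third value]
x ∧ x = I ∧ I = I
x ∨ x = I ∨ I = I
(x ∧ x) ↔ (x ∨ x) = I ↔ I = I
x ∨ ((x ∧ x) ↔ (x ∨ x)) = I ∨ I = I
(x → x) ↔ (x ∨ ((x ∧ x) ↔ (x ∨ x))) = I ↔ I = I
They differ because Łukasiewicz three-valued logic Ł3 and Weak Kleene logic treat I differently under the binary connectives.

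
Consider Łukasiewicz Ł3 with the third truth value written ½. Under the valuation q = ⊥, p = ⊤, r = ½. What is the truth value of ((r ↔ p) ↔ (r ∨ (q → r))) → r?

⊤

r ↔ p = ½ ↔ ⊤ = ½
q → r = ⊥ → ½ = ⊤
r ∨ (q → r) = ½ ∨ ⊤ = ⊤
(r ↔ p) ↔ (r ∨ (q → r)) = ½ ↔ ⊤ = ½
((r ↔ p) ↔ (r ∨ (q → r))) → r = ½ → ½ = ⊤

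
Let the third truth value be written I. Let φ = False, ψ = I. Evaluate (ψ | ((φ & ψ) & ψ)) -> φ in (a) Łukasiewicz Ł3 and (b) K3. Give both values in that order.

I; I

In Łukasiewicz Ł3: φ & ψ = False & I = False
(φ & ψ) & ψ = False & I = False
ψ | ((φ & ψ) & ψ) = I | False = I
(ψ | ((φ & ψ) & ψ)) -> φ = I -> False = I  [min(1, 1−½+0)]
In K3: φ & ψ = False & I = False
(φ & ψ) & ψ = False & I = False
ψ | ((φ & ψ) & ψ) = I | False = I
(ψ | ((φ & ψ) & ψ)) -> φ = I -> False = I  [~I | False]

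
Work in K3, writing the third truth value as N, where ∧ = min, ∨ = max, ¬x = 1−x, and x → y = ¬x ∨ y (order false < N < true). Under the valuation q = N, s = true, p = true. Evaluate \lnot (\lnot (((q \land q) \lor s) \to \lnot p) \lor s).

false

q \land q = N \land N = N
(q \land q) \lor s = N \lor true = true
\lnot p = \lnot true = false
((q \land q) \lor s) \to \lnot p = true \to false = false
\lnot (((q \land q) \lor s) \to \lnot p) = \lnot false = true
\lnot (((q \land q) \lor s) \to \lnot p) \lor s = true \lor true = true
\lnot (\lnot (((q \land q) \lor s) \to \lnot p) \lor s) = \lnot true = false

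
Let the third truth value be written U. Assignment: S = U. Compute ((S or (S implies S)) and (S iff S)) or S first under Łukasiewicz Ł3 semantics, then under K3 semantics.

true; U

In Łukasiewicz Ł3: S implies S = U implies U = true  [min(1, 1−½+½)]
S or (S implies S) = U or true = true
S iff S = U iff U = true
(S or (S implies S)) and (S iff S) = true and true = true
((S or (S implies S)) and (S iff S)) or S = true or U = true
In K3: S implies S = U implies U = U
S or (S implies S) = U or U = U
S iff S = U iff U = U
(S or (S implies S)) and (S iff S) = U and U = U
((S or (S implies S)) and (S iff S)) or S = U or U = U
They differ because Łukasiewicz Ł3 and K3 treat U differently under implication.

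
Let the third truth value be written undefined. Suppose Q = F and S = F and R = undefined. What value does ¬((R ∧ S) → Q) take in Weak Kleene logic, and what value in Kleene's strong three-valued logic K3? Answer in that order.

In Weak Kleene logic: R ∧ S = undefined ∧ F = undefined
(R ∧ S) → Q = undefined → F = undefined
¬((R ∧ S) → Q) = ¬undefined = undefined
In Kleene's strong three-valued logic K3: R ∧ S = undefined ∧ F = F
(R ∧ S) → Q = F → F = T
¬((R ∧ S) → Q) = ¬T = F
They differ because Weak Kleene logic and Kleene's strong three-valued logic K3 treat undefined differently under the binary connectives.

undefined; F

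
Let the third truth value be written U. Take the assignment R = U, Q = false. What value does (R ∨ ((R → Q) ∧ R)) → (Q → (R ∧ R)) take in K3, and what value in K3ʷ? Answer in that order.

In K3: R → Q = U → false = U  [¬U ∨ false]
(R → Q) ∧ R = U ∧ U = U
R ∨ ((R → Q) ∧ R) = U ∨ U = U
R ∧ R = U ∧ U = U
Q → (R ∧ R) = false → U = true
(R ∨ ((R → Q) ∧ R)) → (Q → (R ∧ R)) = U → true = true
In K3ʷ: R → Q = U → false = U  [any arg is the third value ⇒ result is the third value]
(R → Q) ∧ R = U ∧ U = U
R ∨ ((R → Q) ∧ R) = U ∨ U = U
R ∧ R = U ∧ U = U
Q → (R ∧ R) = false → U = U
(R ∨ ((R → Q) ∧ R)) → (Q → (R ∧ R)) = U → U = U
They differ because K3 and K3ʷ treat U differently under the binary connectives.

true; U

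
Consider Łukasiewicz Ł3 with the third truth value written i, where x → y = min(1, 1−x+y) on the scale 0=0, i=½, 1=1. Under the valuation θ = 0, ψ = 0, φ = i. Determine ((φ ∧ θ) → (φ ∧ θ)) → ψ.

0

φ ∧ θ = i ∧ 0 = 0
φ ∧ θ = i ∧ 0 = 0
(φ ∧ θ) → (φ ∧ θ) = 0 → 0 = 1
((φ ∧ θ) → (φ ∧ θ)) → ψ = 1 → 0 = 0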